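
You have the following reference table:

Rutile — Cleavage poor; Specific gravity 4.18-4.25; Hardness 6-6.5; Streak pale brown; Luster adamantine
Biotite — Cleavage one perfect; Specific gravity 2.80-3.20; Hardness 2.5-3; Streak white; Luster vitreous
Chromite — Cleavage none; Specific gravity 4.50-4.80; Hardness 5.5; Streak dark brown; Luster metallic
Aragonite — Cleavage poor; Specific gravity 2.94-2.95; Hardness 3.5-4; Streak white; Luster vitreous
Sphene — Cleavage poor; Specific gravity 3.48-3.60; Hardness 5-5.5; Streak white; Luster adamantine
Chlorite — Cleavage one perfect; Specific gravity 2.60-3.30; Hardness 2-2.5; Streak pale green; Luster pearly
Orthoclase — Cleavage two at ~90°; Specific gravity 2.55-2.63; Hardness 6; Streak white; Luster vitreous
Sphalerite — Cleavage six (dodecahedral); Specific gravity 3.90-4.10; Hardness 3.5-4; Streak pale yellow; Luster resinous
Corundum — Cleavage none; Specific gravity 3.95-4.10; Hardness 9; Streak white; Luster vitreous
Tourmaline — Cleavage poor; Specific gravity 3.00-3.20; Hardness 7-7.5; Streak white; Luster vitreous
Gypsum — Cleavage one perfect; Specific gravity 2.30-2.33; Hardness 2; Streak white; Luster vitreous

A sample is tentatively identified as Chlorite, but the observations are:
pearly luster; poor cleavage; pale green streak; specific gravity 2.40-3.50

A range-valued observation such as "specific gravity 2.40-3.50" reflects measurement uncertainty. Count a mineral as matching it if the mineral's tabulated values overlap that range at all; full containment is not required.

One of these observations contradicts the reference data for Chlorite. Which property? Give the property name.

cleavage

Pearly luster: Chlorite has pearly luster — agrees.
Poor cleavage: Chlorite has cleavage one perfect — inconsistent.
Pale green streak: Chlorite has pale green streak — agrees.
Specific gravity 2.40-3.50: Chlorite has SG 2.60-3.30 — agrees.
Everything matches except the cleavage.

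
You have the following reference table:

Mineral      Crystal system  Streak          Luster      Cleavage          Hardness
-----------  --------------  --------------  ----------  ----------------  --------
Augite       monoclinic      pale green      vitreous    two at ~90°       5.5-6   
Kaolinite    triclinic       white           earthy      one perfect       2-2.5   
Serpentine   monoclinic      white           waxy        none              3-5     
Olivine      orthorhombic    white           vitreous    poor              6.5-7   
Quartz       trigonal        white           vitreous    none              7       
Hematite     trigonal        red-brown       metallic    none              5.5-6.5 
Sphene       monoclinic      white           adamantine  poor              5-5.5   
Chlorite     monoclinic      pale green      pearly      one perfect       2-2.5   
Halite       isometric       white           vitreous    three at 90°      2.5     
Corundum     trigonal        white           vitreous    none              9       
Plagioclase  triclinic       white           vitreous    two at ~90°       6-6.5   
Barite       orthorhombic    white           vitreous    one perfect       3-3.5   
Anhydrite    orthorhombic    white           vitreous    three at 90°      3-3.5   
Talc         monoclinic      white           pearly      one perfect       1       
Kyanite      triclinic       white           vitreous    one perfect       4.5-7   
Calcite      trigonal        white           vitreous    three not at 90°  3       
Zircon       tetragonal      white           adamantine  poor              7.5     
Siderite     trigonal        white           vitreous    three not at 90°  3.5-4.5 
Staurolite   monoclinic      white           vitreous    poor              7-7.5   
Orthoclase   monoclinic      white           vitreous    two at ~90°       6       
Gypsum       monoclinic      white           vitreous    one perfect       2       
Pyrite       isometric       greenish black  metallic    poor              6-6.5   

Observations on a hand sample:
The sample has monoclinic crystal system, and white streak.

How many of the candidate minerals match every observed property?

6

Monoclinic crystal system: Augite, Serpentine, Sphene, Chlorite, Talc, Staurolite, Orthoclase, Gypsum remain.
White streak excludes Augite, Chlorite.
The minerals that satisfy all observations are Gypsum, Orthoclase, Serpentine, Sphene, Staurolite, Talc.
That is 6 minerals.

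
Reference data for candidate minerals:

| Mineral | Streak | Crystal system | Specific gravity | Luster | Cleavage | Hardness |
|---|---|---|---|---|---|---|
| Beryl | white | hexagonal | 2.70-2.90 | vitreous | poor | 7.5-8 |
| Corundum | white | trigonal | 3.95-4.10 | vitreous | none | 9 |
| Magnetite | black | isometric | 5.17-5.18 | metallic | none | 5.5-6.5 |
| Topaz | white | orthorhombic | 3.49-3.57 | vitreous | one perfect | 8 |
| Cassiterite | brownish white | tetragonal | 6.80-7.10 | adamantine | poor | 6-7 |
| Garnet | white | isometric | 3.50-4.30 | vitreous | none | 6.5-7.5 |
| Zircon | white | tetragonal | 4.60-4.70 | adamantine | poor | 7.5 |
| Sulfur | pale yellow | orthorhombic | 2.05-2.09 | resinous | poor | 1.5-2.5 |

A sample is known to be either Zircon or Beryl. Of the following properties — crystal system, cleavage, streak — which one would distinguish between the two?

crystal system

Crystal system: Zircon tetragonal, Beryl hexagonal — different.
Cleavage: both poor — same for both.
Streak: both white — same for both.
Crystal system is the diagnostic property here.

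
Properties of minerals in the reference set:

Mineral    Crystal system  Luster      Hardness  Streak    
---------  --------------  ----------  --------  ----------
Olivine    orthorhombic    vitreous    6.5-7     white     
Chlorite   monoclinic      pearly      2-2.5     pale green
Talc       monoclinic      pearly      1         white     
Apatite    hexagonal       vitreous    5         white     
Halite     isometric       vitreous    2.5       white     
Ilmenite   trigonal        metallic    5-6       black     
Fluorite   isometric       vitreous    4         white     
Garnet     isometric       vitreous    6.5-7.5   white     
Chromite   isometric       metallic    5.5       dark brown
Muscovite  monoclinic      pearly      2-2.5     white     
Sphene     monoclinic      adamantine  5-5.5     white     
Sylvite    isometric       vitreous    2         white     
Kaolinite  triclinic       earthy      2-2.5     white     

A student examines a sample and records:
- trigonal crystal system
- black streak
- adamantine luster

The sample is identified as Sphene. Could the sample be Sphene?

No

Trigonal crystal system — Sphene has monoclinic system; which does not match.
Black streak — Sphene has white streak; which does not match.
Adamantine luster — matches Sphene (adamantine luster).
2 of the observed properties are inconsistent with Sphene.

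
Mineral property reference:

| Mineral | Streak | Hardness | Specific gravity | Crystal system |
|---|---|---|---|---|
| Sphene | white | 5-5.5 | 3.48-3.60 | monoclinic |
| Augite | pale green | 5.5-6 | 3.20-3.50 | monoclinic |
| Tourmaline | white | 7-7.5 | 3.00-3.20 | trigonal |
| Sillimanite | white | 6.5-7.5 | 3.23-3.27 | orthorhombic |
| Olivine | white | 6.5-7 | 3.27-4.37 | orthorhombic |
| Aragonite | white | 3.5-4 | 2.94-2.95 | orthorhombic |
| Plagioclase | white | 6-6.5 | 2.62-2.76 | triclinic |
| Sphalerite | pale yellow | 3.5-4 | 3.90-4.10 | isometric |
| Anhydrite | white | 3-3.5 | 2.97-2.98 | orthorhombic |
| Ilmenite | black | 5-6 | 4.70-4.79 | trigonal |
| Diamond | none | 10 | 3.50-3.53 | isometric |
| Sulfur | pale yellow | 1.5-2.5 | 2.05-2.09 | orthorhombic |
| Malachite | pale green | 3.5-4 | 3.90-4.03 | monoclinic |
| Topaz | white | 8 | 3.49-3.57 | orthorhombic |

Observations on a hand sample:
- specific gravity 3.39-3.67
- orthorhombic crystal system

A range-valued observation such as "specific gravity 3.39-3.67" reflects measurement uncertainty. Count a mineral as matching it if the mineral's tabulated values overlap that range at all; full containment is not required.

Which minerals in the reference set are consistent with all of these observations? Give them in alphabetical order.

Olivine, Topaz

Specific gravity 3.39-3.67 — leaves Sphene, Augite, Olivine, Diamond, Topaz.
Orthorhombic crystal system — leaves Olivine, Topaz.
Remaining candidates: Olivine, Topaz.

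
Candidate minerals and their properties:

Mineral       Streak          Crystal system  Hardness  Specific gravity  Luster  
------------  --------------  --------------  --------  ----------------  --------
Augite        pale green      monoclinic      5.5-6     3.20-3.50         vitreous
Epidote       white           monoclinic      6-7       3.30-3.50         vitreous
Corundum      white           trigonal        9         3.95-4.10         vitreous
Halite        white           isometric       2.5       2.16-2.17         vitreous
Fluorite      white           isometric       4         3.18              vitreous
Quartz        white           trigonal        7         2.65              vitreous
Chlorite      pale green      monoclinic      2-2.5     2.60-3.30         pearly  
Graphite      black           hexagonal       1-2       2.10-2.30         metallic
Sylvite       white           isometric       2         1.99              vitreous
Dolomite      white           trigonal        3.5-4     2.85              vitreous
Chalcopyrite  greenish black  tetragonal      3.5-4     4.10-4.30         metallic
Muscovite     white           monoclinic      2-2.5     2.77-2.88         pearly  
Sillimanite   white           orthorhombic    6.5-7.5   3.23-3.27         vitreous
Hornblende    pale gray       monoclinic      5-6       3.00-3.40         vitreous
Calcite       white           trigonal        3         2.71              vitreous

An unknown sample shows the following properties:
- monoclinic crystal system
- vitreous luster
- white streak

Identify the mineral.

Monoclinic crystal system — only Augite, Epidote, Chlorite, Muscovite, Hornblende remain.
Vitreous luster eliminates Chlorite, Muscovite.
White streak — narrows the field to Epidote.
Epidote is the sole remaining match.

Epidote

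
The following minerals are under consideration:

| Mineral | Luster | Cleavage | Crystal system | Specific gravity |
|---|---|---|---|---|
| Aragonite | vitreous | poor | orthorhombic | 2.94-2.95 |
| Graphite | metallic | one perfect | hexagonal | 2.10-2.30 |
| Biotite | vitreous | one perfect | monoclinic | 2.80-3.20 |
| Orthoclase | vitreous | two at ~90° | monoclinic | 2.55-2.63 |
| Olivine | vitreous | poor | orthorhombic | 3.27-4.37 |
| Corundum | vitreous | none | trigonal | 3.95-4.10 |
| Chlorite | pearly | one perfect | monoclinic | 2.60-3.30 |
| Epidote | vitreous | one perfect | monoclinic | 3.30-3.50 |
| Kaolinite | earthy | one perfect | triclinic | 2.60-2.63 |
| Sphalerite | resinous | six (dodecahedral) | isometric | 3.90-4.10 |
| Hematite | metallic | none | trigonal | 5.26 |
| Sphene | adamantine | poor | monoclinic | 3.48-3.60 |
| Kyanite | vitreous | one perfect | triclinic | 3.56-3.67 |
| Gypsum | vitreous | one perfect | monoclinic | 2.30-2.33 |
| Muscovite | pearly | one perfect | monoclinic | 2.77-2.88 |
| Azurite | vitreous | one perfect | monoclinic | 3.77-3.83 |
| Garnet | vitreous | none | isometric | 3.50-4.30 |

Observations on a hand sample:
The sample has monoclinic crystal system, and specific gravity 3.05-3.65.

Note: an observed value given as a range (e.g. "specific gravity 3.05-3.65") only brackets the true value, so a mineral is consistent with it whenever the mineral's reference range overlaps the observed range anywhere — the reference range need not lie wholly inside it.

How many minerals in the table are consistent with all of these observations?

Monoclinic crystal system: leaves Biotite, Orthoclase, Chlorite, Epidote, Sphene, Gypsum, Muscovite, Azurite.
Specific gravity 3.05-3.65 eliminates Orthoclase, Gypsum, Muscovite, Azurite.
Consistent with every observation: Biotite, Chlorite, Epidote, Sphene.
That is 4 minerals.

4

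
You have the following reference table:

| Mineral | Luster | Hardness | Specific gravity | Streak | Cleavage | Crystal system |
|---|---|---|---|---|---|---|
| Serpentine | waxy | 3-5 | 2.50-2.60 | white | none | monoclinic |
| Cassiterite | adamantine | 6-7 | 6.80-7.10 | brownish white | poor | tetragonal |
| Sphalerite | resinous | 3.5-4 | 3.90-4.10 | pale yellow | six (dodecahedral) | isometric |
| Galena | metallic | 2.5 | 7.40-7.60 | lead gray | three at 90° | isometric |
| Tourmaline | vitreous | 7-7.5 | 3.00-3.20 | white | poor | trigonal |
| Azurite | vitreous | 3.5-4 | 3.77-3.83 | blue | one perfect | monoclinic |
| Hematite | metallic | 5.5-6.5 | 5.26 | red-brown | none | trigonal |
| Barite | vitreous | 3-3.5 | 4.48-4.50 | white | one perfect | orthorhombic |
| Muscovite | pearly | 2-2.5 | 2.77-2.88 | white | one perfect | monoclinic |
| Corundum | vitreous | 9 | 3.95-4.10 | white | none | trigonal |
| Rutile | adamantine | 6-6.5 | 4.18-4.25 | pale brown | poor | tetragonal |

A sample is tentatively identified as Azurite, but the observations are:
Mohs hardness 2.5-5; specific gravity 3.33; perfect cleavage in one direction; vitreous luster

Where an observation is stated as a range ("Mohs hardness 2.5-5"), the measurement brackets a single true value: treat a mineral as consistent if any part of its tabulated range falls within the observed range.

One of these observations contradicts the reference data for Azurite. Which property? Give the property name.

specific gravity

Mohs hardness 2.5-5: Azurite has hardness 3.5-4 — agrees.
Specific gravity 3.33: Azurite has SG 3.77-3.83 — inconsistent.
Perfect cleavage in one direction: Azurite has cleavage one perfect — agrees.
Vitreous luster: Azurite has vitreous luster — agrees.
The specific gravity is the one property that does not fit.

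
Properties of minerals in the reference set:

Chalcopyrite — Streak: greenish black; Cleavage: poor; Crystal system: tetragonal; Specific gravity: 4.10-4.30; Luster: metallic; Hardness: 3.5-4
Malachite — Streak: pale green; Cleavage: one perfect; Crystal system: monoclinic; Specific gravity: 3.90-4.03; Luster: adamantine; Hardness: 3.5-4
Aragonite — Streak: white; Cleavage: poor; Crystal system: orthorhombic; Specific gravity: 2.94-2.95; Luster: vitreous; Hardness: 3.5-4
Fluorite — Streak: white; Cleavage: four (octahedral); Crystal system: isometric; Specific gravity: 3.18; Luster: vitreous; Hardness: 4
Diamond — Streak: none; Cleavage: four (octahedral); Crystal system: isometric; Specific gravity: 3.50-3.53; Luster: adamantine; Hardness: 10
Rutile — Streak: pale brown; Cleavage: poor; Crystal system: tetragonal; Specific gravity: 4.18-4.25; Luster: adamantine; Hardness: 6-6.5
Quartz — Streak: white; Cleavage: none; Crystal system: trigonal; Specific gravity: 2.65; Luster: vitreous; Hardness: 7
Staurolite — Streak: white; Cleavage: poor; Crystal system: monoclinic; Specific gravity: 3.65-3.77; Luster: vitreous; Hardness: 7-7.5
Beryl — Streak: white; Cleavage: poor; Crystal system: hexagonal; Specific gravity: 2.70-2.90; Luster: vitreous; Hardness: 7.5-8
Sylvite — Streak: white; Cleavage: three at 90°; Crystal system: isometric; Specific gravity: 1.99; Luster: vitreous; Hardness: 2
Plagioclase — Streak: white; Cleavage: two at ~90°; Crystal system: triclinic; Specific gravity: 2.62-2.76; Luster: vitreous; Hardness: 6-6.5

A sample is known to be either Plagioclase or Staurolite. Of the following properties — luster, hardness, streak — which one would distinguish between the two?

hardness

Luster: both vitreous — shared.
Hardness: Plagioclase 6-6.5, Staurolite 7-7.5 — different.
Streak: both white — shared.
Only hardness differs between Plagioclase and Staurolite among the listed tests.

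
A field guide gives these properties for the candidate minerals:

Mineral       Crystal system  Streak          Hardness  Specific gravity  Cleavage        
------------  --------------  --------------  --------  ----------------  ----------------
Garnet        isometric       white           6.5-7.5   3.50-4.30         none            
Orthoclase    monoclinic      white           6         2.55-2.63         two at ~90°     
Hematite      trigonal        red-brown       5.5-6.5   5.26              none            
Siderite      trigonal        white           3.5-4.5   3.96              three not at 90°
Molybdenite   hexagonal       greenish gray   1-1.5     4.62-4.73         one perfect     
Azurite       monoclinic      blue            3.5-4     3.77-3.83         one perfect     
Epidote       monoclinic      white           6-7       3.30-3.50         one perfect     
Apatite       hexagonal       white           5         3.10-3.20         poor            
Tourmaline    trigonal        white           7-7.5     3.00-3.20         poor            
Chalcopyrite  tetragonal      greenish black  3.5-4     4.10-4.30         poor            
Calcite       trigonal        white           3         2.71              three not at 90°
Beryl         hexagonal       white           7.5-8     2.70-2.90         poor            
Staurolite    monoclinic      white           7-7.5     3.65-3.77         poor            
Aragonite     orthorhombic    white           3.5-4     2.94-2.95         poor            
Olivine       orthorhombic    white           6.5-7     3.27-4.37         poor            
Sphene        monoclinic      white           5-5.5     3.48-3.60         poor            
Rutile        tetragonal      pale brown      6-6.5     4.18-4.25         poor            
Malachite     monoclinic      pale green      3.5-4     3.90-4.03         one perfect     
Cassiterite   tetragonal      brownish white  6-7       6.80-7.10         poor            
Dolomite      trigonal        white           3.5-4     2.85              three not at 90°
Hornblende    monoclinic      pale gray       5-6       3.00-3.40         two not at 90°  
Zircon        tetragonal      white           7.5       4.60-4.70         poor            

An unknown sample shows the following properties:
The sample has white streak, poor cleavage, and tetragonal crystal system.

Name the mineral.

Zircon

White streak: only Garnet, Orthoclase, Siderite, Epidote, Apatite, Tourmaline, Calcite, Beryl, Staurolite, Aragonite, Olivine, Sphene, Dolomite, Zircon remain.
Poor cleavage rules out Garnet, Orthoclase, Siderite, Epidote, Calcite, Dolomite.
Tetragonal crystal system: leaves Zircon.
The only mineral consistent with every observation is Zircon.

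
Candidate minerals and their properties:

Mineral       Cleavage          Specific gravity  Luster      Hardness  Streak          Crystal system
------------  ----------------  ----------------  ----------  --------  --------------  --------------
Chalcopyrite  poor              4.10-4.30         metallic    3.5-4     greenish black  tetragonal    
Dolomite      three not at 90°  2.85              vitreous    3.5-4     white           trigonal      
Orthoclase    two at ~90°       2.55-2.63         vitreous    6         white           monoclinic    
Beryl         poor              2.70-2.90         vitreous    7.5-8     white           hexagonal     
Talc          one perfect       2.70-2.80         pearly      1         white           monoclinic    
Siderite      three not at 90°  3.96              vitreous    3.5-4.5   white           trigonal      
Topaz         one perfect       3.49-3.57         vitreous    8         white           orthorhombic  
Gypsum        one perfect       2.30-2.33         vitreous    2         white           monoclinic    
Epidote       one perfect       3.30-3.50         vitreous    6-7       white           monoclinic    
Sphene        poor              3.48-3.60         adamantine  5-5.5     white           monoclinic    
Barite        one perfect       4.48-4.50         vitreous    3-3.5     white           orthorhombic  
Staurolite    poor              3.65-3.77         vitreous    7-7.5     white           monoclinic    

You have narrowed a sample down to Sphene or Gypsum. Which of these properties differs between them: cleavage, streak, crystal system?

Cleavage: Sphene poor, Gypsum one perfect — different.
Streak: both white — shared.
Crystal system: both monoclinic — shared.
Cleavage is the diagnostic property here.

cleavage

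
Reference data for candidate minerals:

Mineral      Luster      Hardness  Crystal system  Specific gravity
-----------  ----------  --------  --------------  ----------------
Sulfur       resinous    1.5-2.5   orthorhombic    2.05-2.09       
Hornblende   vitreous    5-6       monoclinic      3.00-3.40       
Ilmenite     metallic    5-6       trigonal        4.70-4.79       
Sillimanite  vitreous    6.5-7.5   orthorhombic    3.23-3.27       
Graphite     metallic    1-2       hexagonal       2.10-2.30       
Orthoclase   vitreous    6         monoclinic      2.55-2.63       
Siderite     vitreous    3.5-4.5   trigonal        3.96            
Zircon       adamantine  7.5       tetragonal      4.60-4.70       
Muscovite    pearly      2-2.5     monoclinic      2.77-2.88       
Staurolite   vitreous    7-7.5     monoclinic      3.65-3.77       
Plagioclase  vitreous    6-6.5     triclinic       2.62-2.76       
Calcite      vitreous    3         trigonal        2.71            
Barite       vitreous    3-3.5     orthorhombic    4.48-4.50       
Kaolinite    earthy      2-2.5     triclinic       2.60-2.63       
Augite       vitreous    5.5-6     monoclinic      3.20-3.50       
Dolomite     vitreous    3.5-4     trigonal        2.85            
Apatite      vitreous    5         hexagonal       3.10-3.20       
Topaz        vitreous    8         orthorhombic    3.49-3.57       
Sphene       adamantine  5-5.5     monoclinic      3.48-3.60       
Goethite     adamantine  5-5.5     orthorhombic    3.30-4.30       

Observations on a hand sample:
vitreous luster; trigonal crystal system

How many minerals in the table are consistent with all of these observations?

3

Vitreous luster: only Hornblende, Sillimanite, Orthoclase, Siderite, Staurolite, Plagioclase, Calcite, Barite, Augite, Dolomite, Apatite, Topaz remain.
Trigonal crystal system: leaves Siderite, Calcite, Dolomite.
Remaining candidates: Calcite, Dolomite, Siderite.
That is 3 minerals.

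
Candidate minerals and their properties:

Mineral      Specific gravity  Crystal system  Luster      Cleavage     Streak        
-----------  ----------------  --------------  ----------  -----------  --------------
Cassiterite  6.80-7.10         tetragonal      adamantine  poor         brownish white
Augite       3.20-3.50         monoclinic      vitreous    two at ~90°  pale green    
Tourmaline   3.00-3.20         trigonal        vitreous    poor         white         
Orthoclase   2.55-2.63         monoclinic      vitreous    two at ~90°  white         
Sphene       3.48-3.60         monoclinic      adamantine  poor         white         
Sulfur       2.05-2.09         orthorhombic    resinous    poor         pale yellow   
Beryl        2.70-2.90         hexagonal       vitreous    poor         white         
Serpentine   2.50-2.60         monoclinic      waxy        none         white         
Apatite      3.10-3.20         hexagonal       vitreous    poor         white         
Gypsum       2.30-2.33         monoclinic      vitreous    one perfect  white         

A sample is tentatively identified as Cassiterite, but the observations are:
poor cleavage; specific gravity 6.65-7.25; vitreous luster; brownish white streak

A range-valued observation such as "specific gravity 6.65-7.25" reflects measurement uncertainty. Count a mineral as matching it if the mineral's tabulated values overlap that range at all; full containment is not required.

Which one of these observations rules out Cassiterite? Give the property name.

Poor cleavage: Cassiterite has cleavage poor — within range.
Specific gravity 6.65-7.25: Cassiterite has SG 6.80-7.10 — within range.
Vitreous luster: Cassiterite has adamantine luster — outside the reference range.
Brownish white streak: Cassiterite has brownish white streak — within range.
The luster is the one property that does not fit.

luster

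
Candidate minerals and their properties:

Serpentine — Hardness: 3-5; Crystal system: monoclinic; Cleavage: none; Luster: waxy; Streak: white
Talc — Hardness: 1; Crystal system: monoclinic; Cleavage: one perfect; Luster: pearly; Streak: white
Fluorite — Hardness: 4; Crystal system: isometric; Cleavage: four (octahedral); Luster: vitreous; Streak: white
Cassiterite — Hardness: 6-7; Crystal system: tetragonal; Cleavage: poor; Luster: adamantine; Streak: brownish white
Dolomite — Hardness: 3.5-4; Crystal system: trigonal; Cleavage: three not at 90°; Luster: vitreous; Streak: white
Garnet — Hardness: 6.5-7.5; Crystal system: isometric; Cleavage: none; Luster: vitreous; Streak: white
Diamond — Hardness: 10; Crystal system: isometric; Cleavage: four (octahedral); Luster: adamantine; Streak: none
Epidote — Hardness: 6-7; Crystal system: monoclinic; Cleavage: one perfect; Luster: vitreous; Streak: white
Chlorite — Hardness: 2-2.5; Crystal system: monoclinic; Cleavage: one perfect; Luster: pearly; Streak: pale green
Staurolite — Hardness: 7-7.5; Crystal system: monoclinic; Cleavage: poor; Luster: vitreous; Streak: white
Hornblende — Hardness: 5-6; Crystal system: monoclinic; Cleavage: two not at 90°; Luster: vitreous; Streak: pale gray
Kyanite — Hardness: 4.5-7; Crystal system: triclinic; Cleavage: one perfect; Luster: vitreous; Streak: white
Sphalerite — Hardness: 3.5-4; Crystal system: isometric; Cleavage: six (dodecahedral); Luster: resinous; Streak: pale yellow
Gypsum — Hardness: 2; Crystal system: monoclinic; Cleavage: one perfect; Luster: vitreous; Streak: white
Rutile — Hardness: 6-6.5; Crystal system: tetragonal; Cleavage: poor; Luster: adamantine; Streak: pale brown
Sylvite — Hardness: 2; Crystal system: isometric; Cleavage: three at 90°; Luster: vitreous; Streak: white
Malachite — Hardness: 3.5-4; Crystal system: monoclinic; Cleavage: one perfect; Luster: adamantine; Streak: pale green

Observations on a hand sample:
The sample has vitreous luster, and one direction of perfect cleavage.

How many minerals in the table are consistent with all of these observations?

Vitreous luster — leaves Fluorite, Dolomite, Garnet, Epidote, Staurolite, Hornblende, Kyanite, Gypsum, Sylvite.
One direction of perfect cleavage — leaves Epidote, Kyanite, Gypsum.
The minerals that satisfy all observations are Epidote, Gypsum, Kyanite.
That is 3 minerals.

3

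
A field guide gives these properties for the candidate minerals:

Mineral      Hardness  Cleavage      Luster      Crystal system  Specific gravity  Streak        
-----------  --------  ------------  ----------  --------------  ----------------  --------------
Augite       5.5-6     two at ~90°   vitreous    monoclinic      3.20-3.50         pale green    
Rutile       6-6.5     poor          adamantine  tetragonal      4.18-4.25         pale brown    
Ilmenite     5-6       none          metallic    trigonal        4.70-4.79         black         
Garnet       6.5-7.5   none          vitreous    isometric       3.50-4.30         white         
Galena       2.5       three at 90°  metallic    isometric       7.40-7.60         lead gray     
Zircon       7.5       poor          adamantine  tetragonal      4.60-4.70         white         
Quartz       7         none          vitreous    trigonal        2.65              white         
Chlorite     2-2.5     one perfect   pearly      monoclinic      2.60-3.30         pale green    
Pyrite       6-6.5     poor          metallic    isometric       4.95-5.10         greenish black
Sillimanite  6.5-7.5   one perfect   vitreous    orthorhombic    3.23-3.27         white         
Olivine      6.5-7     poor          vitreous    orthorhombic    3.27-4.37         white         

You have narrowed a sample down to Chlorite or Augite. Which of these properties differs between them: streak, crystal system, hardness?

hardness

Streak: both pale green — no difference.
Crystal system: both monoclinic — no difference.
Hardness: Chlorite 2-2.5, Augite 5.5-6 — distinct.
Only hardness differs between Chlorite and Augite among the listed tests.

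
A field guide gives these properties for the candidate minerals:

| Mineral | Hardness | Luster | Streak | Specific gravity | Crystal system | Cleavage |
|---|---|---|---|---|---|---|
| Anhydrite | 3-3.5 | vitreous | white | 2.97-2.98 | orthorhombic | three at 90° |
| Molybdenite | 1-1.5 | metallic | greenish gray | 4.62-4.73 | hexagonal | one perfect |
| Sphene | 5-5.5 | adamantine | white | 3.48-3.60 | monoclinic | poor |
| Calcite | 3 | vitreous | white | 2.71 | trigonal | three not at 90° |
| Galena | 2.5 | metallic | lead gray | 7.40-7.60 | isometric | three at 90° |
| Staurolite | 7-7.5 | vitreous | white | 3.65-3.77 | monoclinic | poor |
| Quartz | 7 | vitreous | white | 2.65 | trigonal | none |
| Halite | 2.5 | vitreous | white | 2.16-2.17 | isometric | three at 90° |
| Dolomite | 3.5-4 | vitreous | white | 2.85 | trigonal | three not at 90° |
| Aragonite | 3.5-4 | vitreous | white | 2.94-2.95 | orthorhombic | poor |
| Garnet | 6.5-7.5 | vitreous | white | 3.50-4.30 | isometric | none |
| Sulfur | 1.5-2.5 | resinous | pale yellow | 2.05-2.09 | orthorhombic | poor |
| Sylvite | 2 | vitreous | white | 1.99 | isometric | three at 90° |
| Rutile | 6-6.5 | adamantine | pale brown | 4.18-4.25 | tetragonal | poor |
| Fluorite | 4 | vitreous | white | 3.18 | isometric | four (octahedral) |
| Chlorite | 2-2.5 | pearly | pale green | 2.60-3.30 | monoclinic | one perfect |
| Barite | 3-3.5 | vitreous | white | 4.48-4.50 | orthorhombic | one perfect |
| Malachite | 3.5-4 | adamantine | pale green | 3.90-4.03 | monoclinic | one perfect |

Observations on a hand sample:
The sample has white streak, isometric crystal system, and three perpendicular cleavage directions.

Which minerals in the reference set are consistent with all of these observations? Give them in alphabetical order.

White streak rules out Molybdenite, Galena, Sulfur, Rutile, Chlorite, Malachite.
Isometric crystal system: leaves Halite, Garnet, Sylvite, Fluorite.
Three perpendicular cleavage directions excludes Garnet, Fluorite.
The minerals that satisfy all observations are Halite, Sylvite.

Halite, Sylvite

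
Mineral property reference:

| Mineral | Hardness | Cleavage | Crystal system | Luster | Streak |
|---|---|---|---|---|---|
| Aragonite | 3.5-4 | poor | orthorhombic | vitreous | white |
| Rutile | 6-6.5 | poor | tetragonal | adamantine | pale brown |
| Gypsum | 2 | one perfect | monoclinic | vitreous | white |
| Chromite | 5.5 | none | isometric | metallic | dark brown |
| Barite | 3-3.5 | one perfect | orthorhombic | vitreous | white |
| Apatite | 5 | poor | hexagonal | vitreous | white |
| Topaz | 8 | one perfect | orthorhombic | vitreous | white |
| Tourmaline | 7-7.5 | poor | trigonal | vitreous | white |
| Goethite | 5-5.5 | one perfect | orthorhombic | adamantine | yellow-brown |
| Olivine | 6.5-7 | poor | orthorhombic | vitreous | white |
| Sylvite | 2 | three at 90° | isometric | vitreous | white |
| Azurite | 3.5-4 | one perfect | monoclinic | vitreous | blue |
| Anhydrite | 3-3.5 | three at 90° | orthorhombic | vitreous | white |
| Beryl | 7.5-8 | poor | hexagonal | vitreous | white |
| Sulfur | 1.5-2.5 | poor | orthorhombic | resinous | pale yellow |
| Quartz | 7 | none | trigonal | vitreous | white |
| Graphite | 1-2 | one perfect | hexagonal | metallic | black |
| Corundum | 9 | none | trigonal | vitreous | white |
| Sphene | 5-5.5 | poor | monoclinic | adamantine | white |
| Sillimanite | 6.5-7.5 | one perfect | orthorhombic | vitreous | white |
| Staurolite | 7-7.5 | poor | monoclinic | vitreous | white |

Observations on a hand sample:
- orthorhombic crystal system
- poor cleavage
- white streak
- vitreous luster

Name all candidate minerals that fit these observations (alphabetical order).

Aragonite, Olivine

Orthorhombic crystal system: leaves Aragonite, Barite, Topaz, Goethite, Olivine, Anhydrite, Sulfur, Sillimanite.
Poor cleavage: Aragonite, Olivine, Sulfur remain.
White streak eliminates Sulfur.
Vitreous luster: no further eliminations.
Remaining candidates: Aragonite, Olivine.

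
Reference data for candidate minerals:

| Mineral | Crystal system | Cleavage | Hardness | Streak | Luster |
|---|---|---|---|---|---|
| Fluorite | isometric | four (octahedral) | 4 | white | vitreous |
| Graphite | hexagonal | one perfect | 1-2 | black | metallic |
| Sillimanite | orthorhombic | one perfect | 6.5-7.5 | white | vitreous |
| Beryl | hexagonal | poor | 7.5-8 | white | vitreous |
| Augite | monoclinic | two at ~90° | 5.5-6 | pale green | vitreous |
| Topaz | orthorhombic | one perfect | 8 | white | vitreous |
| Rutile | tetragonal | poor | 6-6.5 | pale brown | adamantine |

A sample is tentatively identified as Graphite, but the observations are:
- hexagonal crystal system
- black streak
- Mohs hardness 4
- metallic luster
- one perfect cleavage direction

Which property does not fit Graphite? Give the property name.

hardness

Hexagonal crystal system: Graphite has hexagonal system — within range.
Black streak: Graphite has black streak — within range.
Mohs hardness 4: Graphite has hardness 1-2 — outside the reference range.
Metallic luster: Graphite has metallic luster — within range.
One perfect cleavage direction: Graphite has cleavage one perfect — within range.
Only the hardness is inconsistent.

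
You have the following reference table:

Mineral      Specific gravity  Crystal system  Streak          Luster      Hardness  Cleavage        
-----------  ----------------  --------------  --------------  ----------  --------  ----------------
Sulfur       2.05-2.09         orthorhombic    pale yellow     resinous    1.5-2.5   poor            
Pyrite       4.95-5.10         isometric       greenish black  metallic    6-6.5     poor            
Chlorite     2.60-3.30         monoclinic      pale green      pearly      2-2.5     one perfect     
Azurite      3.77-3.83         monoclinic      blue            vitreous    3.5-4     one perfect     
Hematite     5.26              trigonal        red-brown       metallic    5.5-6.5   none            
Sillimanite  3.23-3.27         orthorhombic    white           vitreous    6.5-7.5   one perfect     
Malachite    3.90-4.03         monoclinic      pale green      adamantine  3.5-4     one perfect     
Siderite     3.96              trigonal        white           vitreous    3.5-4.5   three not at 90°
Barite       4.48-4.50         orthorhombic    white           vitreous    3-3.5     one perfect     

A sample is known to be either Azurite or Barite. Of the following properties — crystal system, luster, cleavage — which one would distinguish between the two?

Crystal system: Azurite monoclinic, Barite orthorhombic — distinct.
Luster: both vitreous — identical.
Cleavage: both one perfect — identical.
Crystal system is the diagnostic property here.

crystal system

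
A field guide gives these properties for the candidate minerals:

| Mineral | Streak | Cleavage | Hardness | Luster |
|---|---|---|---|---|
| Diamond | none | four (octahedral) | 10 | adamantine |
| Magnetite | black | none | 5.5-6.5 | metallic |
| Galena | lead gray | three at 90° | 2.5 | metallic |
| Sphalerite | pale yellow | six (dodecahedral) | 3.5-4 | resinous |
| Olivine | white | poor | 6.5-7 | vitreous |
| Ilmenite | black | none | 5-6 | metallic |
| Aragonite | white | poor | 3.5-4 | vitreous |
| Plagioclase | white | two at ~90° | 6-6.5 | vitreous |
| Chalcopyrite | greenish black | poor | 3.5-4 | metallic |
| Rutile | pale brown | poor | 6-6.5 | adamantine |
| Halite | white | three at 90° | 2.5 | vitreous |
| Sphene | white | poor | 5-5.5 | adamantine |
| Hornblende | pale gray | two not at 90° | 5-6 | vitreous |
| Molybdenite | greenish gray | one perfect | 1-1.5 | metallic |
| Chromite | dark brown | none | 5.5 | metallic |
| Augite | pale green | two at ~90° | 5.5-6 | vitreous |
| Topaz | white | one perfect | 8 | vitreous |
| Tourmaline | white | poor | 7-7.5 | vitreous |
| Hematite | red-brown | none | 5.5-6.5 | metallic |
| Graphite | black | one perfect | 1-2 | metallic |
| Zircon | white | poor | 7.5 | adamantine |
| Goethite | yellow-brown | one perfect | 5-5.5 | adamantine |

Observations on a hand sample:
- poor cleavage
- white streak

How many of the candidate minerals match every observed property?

Poor cleavage: narrows the field to Olivine, Aragonite, Chalcopyrite, Rutile, Sphene, Tourmaline, Zircon.
White streak rules out Chalcopyrite, Rutile.
The minerals that satisfy all observations are Aragonite, Olivine, Sphene, Tourmaline, Zircon.
That is 5 minerals.

5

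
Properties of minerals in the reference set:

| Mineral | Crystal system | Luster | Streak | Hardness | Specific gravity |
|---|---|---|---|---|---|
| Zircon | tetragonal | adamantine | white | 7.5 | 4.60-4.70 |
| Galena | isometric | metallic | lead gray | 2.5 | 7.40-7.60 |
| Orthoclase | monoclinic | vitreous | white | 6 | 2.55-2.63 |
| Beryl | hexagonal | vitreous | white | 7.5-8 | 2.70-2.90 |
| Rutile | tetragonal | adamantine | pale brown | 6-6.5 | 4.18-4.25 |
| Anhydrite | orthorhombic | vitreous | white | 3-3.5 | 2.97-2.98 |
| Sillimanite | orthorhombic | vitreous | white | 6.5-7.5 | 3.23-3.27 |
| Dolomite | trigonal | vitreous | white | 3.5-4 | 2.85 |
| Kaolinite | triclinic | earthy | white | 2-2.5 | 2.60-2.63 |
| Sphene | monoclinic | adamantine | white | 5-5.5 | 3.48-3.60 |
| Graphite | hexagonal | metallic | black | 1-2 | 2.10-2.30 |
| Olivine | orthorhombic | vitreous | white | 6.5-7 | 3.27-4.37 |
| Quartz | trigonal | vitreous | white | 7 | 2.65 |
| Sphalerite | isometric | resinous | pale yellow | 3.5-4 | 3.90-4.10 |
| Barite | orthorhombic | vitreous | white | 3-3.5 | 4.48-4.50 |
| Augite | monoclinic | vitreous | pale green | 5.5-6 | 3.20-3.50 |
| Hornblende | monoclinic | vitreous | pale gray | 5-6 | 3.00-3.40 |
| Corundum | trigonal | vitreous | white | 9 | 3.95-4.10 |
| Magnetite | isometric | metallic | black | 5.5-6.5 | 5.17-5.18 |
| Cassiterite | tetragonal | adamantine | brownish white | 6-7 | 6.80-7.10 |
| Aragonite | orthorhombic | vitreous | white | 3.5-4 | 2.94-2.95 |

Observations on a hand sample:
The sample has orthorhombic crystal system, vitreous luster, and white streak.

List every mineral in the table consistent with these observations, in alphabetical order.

Orthorhombic crystal system: leaves Anhydrite, Sillimanite, Olivine, Barite, Aragonite.
Vitreous luster: all remaining candidates fit.
White streak: all remaining candidates fit.
Consistent with every observation: Anhydrite, Aragonite, Barite, Olivine, Sillimanite.

Anhydrite, Aragonite, Barite, Olivine, Sillimanite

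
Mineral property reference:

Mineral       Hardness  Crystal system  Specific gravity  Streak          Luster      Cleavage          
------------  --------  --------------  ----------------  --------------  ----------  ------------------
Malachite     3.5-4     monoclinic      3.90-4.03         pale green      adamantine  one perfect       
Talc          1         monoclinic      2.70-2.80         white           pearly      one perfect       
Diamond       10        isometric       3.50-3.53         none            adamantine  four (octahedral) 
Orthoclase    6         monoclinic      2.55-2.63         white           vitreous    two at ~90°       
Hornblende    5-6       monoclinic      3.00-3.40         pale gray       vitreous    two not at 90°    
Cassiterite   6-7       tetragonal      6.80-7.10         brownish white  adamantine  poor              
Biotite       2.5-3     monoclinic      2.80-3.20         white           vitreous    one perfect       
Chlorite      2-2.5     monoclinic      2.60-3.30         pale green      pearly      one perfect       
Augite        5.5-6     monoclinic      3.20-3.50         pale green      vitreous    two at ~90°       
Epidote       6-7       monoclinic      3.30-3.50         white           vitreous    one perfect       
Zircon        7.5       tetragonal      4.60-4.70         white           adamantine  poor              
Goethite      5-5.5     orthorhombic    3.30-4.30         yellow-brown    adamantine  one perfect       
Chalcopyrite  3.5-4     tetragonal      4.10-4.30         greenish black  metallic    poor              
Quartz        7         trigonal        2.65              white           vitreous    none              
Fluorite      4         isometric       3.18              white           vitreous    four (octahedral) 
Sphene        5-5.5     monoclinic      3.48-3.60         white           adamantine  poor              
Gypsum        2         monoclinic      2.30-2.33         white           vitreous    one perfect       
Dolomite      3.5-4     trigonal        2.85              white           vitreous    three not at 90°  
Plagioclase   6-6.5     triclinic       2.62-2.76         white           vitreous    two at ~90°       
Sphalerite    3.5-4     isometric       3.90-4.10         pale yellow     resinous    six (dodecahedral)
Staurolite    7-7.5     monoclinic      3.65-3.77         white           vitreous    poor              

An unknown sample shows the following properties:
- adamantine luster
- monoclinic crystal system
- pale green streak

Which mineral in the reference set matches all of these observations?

Adamantine luster: only Malachite, Diamond, Cassiterite, Zircon, Goethite, Sphene remain.
Monoclinic crystal system: narrows the field to Malachite, Sphene.
Pale green streak excludes Sphene.
Only Malachite satisfies all observations.

Malachite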